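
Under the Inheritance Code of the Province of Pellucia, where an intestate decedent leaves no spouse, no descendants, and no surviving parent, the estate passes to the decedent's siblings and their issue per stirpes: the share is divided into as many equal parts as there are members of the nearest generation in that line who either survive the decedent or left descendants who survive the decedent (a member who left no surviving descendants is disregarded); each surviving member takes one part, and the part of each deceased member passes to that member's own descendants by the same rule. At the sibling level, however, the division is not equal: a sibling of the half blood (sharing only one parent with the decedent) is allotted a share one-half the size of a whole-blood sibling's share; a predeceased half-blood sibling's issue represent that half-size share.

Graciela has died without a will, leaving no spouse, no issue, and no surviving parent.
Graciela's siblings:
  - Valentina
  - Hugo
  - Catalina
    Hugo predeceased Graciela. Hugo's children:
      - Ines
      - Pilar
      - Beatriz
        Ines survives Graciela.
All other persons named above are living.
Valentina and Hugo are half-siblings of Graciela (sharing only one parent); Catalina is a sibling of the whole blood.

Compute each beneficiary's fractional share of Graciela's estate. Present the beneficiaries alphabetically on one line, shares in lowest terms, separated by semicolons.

No spouse, descendants, or parent survives, so the estate passes to Graciela's siblings per stirpes.
Half-blood siblings count for one-half the weight of whole-blood siblings at the initial division.
Dividing 1 in proportion to weights (total weight 2): Valentina (weight 1/2) → 1/4; Hugo (weight 1/2) → 1/4; Catalina (weight 1) → 1/2.
Valentina is living and takes 1/4.
Hugo predeceased; the 1/4 allotted to Hugo's branch passes to Hugo's issue by representation.
The 1/4 is divided into 3 equal shares of 1/12 among Ines, Pilar, Beatriz.
Ines is living and takes 1/12.
Pilar is living and takes 1/12.
Beatriz is living and takes 1/12.
Catalina is living and takes 1/2.

Beatriz 1/12; Catalina 1/2; Ines 1/12; Pilar 1/12; Valentina 1/4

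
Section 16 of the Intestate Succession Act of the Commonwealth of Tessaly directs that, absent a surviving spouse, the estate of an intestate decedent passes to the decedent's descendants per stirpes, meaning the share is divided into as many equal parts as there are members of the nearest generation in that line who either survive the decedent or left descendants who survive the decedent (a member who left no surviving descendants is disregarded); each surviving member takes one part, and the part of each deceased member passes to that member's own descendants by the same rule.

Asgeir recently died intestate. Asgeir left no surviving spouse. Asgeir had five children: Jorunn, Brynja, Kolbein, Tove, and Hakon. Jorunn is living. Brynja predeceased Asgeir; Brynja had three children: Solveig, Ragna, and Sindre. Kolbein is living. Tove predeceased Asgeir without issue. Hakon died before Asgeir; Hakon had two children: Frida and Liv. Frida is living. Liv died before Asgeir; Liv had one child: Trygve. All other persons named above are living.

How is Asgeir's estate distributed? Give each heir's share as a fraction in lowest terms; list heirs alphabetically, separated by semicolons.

There is no surviving spouse, so the entire estate passes to Asgeir's descendants per stirpes.
Tove left no surviving issue, so that branch lapses and is disregarded.
The estate is divided into 4 equal shares of 1/4 among Jorunn, Brynja, Kolbein, Hakon.
Jorunn is living and takes 1/4.
Brynja predeceased; the 1/4 allotted to Brynja's branch passes to Brynja's issue by representation.
The 1/4 is divided into 3 equal shares of 1/12 among Solveig, Ragna, Sindre.
Solveig is living and takes 1/12.
Ragna is living and takes 1/12.
Sindre is living and takes 1/12.
Kolbein is living and takes 1/4.
Hakon predeceased; the 1/4 allotted to Hakon's branch passes to Hakon's issue by representation.
The 1/4 is divided into 2 equal shares of 1/8 among Frida, Liv.
Frida is living and takes 1/8.
Liv predeceased; the 1/8 allotted to Liv's branch passes to Liv's issue by representation.
Trygve is the sole taker at this level and receives the full 1/8.

Frida 1/8; Jorunn 1/4; Kolbein 1/4; Ragna 1/12; Sindre 1/12; Solveig 1/12; Trygve 1/8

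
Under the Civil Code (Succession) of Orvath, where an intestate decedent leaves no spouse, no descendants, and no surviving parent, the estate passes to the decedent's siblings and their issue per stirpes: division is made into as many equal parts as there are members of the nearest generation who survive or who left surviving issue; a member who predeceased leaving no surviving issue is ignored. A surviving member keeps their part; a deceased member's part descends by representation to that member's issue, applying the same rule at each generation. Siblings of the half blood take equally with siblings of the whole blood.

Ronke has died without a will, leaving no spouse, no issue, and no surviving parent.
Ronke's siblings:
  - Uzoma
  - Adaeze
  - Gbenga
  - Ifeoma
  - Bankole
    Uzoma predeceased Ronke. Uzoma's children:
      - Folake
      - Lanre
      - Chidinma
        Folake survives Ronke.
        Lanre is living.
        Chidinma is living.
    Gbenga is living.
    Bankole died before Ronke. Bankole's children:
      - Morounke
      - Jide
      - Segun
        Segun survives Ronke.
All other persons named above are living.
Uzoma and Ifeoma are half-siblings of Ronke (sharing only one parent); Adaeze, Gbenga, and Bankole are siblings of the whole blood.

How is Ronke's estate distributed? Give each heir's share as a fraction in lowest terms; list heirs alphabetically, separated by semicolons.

No spouse, descendants, or parent survives, so the estate passes to Ronke's siblings per stirpes.
Half-blood and whole-blood siblings take equally under the stated rule.
The estate is divided into 5 equal shares of 1/5 among Uzoma, Adaeze, Gbenga, Ifeoma, Bankole.
Uzoma predeceased; the 1/5 allotted to Uzoma's branch passes to Uzoma's issue by representation.
The 1/5 is divided into 3 equal shares of 1/15 among Folake, Lanre, Chidinma.
Folake is living and takes 1/15.
Lanre is living and takes 1/15.
Chidinma is living and takes 1/15.
Adaeze is living and takes 1/5.
Gbenga is living and takes 1/5.
Ifeoma is living and takes 1/5.
Bankole predeceased; the 1/5 allotted to Bankole's branch passes to Bankole's issue by representation.
The 1/5 is divided into 3 equal shares of 1/15 among Morounke, Jide, Segun.
Morounke is living and takes 1/15.
Jide is living and takes 1/15.
Segun is living and takes 1/15.

Adaeze 1/5; Chidinma 1/15; Folake 1/15; Gbenga 1/5; Ifeoma 1/5; Jide 1/15; Lanre 1/15; Morounke 1/15; Segun 1/15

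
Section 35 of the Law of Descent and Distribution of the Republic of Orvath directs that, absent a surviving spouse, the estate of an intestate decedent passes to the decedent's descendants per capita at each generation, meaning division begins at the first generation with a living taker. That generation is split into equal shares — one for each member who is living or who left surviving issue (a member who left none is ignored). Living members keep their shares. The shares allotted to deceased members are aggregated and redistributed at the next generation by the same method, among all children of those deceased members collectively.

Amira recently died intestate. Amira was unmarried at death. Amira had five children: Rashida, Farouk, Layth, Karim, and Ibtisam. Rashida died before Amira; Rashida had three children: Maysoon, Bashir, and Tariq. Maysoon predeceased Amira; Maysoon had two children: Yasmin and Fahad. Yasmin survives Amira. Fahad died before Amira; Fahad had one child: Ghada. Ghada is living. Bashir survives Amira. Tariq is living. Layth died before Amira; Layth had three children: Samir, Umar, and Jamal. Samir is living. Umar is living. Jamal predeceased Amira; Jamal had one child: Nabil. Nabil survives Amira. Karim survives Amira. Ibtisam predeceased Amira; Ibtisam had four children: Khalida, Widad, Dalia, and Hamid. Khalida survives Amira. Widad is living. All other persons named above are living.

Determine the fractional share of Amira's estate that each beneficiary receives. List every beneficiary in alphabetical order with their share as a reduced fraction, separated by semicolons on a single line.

Bashir 3/50; Dalia 3/50; Farouk 1/5; Ghada 1/25; Hamid 3/50; Karim 1/5; Khalida 3/50; Nabil 1/25; Samir 3/50; Tariq 3/50; Umar 3/50; Widad 3/50; Yasmin 1/25

There is no surviving spouse, so the entire estate passes to Amira's descendants per capita at each generation.
At generation 1 (Rashida, Farouk, Layth, Karim, Ibtisam) there are 5 shares of (1)/5 = 1/5 each.
Living: Farouk and Karim — each takes 1/5.
Deceased: Rashida, Layth, and Ibtisam. Their combined 3/5 is pooled and carried to generation 2.
At generation 2 (Maysoon, Bashir, Tariq, Samir, Umar, Jamal, Khalida, Widad, Dalia, Hamid) there are 10 shares of (3/5)/10 = 3/50 each.
Living: Bashir, Tariq, Samir, Umar, Khalida, Widad, Dalia, and Hamid — each takes 3/50.
Deceased: Maysoon and Jamal. Their combined 3/25 is pooled and carried to generation 3.
At generation 3 (Yasmin, Fahad, Nabil) there are 3 shares of (3/25)/3 = 1/25 each.
Living: Yasmin and Nabil — each takes 1/25.
Deceased: Fahad. That 1/25 share is carried to generation 4.
At generation 4 (Ghada) there are 1 shares of (1/25)/1 = 1/25 each.
Living: Ghada — each takes 1/25.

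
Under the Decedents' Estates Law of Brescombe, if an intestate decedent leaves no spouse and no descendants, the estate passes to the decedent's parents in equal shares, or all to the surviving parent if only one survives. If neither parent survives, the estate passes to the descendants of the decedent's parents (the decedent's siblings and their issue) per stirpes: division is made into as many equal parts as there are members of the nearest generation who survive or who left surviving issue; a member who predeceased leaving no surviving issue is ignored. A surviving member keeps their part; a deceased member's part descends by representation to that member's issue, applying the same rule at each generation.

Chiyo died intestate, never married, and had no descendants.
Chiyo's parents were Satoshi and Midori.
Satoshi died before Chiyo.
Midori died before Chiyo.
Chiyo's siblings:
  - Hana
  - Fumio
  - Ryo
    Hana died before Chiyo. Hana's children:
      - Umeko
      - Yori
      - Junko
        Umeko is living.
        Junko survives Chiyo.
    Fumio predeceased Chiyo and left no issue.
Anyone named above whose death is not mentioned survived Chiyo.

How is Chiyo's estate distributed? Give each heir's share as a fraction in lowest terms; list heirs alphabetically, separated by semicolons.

Junko 1/6; Ryo 1/2; Umeko 1/6; Yori 1/6

Neither parent survives and there are no descendants, so the estate passes to Chiyo's siblings and their issue per stirpes.
Fumio left no surviving issue, so that branch lapses and is disregarded.
The estate is divided into 2 equal shares of 1/2 among Hana, Ryo.
Hana predeceased; the 1/2 allotted to Hana's branch passes to Hana's issue by representation.
The 1/2 is divided into 3 equal shares of 1/6 among Umeko, Yori, Junko.
Umeko is living and takes 1/6.
Yori is living and takes 1/6.
Junko is living and takes 1/6.
Ryo is living and takes 1/2.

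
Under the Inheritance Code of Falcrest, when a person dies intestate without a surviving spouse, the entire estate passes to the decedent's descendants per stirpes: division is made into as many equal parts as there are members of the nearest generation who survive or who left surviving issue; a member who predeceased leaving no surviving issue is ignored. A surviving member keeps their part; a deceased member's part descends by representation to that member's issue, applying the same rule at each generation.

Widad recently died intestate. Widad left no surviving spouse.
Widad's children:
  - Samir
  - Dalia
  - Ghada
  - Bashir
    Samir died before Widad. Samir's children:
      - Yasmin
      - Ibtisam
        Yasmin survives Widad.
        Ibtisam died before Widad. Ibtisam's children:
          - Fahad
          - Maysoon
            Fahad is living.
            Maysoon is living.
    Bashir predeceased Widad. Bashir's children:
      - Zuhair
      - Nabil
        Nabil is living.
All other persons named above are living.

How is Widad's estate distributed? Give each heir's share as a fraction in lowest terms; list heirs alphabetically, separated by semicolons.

There is no surviving spouse, so the entire estate passes to Widad's descendants per stirpes.
The estate is divided into 4 equal shares of 1/4 among Samir, Dalia, Ghada, Bashir.
Samir predeceased; the 1/4 allotted to Samir's branch passes to Samir's issue by representation.
The 1/4 is divided into 2 equal shares of 1/8 among Yasmin, Ibtisam.
Yasmin is living and takes 1/8.
Ibtisam predeceased; the 1/8 allotted to Ibtisam's branch passes to Ibtisam's issue by representation.
The 1/8 is divided into 2 equal shares of 1/16 among Fahad, Maysoon.
Fahad is living and takes 1/16.
Maysoon is living and takes 1/16.
Dalia is living and takes 1/4.
Ghada is living and takes 1/4.
Bashir predeceased; the 1/4 allotted to Bashir's branch passes to Bashir's issue by representation.
The 1/4 is divided into 2 equal shares of 1/8 among Zuhair, Nabil.
Zuhair is living and takes 1/8.
Nabil is living and takes 1/8.

Dalia 1/4; Fahad 1/16; Ghada 1/4; Maysoon 1/16; Nabil 1/8; Yasmin 1/8; Zuhair 1/8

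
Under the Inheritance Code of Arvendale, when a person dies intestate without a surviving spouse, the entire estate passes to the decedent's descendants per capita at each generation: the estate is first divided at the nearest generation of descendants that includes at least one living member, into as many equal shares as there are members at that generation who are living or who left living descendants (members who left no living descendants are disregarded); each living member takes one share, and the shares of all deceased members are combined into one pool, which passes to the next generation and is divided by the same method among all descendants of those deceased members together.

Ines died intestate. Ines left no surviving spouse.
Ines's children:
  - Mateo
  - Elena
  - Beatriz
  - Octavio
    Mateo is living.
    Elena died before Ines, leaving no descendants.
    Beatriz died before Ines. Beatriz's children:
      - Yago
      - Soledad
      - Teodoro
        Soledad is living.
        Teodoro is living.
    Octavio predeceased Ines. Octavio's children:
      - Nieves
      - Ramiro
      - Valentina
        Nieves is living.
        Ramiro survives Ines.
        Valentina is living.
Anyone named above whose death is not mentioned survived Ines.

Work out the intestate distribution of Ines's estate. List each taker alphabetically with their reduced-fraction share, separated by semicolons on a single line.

Mateo 1/3; Nieves 1/9; Ramiro 1/9; Soledad 1/9; Teodoro 1/9; Valentina 1/9; Yago 1/9

There is no surviving spouse, so the entire estate passes to Ines's descendants per capita at each generation.
At generation 1 (Mateo, Beatriz, Octavio) there are 3 shares of (1)/3 = 1/3 each.
Living: Mateo — each takes 1/3.
Deceased: Beatriz and Octavio. Their combined 2/3 is pooled and carried to generation 2.
At generation 2 (Yago, Soledad, Teodoro, Nieves, Ramiro, Valentina) there are 6 shares of (2/3)/6 = 1/9 each.
Living: Yago, Soledad, Teodoro, Nieves, Ramiro, and Valentina — each takes 1/9.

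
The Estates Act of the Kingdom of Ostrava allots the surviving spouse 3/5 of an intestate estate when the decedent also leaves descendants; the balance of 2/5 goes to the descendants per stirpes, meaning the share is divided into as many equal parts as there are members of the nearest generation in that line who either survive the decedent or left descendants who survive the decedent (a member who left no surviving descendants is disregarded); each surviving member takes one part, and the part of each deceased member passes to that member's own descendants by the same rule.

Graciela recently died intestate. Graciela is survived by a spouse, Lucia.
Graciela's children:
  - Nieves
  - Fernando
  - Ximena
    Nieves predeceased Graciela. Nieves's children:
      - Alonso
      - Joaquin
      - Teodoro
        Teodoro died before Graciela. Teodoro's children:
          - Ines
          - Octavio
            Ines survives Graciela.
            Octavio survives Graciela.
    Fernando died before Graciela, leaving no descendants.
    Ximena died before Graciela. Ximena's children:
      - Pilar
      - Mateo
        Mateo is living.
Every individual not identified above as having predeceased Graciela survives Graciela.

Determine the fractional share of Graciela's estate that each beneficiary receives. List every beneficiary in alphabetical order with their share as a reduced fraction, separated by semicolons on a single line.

Alonso 1/15; Ines 1/30; Joaquin 1/15; Lucia 3/5; Mateo 1/10; Octavio 1/30; Pilar 1/10

Lucia, as surviving spouse, takes 3/5.
The remaining 2/5 passes to Graciela's descendants per stirpes.
Fernando left no surviving issue, so that branch lapses and is disregarded.
The 2/5 is divided into 2 equal shares of 1/5 among Nieves, Ximena.
Nieves predeceased; the 1/5 allotted to Nieves's branch passes to Nieves's issue by representation.
The 1/5 is divided into 3 equal shares of 1/15 among Alonso, Joaquin, Teodoro.
Alonso is living and takes 1/15.
Joaquin is living and takes 1/15.
Teodoro predeceased; the 1/15 allotted to Teodoro's branch passes to Teodoro's issue by representation.
The 1/15 is divided into 2 equal shares of 1/30 among Ines, Octavio.
Ines is living and takes 1/30.
Octavio is living and takes 1/30.
Ximena predeceased; the 1/5 allotted to Ximena's branch passes to Ximena's issue by representation.
The 1/5 is divided into 2 equal shares of 1/10 among Pilar, Mateo.
Pilar is living and takes 1/10.
Mateo is living and takes 1/10.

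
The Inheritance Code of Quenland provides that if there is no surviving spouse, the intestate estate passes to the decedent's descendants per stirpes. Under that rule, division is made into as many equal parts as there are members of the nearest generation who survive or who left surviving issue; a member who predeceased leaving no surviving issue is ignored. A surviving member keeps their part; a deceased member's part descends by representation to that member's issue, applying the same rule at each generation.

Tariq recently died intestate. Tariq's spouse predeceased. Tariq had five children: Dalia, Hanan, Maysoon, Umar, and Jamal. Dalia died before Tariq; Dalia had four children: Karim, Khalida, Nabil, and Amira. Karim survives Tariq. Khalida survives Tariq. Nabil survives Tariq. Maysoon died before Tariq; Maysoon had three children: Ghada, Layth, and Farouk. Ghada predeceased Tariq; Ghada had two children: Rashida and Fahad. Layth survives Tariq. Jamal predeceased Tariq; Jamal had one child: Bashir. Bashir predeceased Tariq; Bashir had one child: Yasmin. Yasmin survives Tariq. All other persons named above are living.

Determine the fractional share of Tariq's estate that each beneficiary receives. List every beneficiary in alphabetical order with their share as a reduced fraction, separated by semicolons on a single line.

There is no surviving spouse, so the entire estate passes to Tariq's descendants per stirpes.
The estate is divided into 5 equal shares of 1/5 among Dalia, Hanan, Maysoon, Umar, Jamal.
Dalia predeceased; the 1/5 allotted to Dalia's branch passes to Dalia's issue by representation.
The 1/5 is divided into 4 equal shares of 1/20 among Karim, Khalida, Nabil, Amira.
Karim is living and takes 1/20.
Khalida is living and takes 1/20.
Nabil is living and takes 1/20.
Amira is living and takes 1/20.
Hanan is living and takes 1/5.
Maysoon predeceased; the 1/5 allotted to Maysoon's branch passes to Maysoon's issue by representation.
The 1/5 is divided into 3 equal shares of 1/15 among Ghada, Layth, Farouk.
Ghada predeceased; the 1/15 allotted to Ghada's branch passes to Ghada's issue by representation.
The 1/15 is divided into 2 equal shares of 1/30 among Rashida, Fahad.
Rashida is living and takes 1/30.
Fahad is living and takes 1/30.
Layth is living and takes 1/15.
Farouk is living and takes 1/15.
Umar is living and takes 1/5.
Jamal predeceased; the 1/5 allotted to Jamal's branch passes to Jamal's issue by representation.
Bashir's line is the sole branch at this level, so the full 1/5 passes to Bashir's issue by representation.
Yasmin is the sole taker at this level and receives the full 1/5.

Amira 1/20; Fahad 1/30; Farouk 1/15; Hanan 1/5; Karim 1/20; Khalida 1/20; Layth 1/15; Nabil 1/20; Rashida 1/30; Umar 1/5; Yasmin 1/5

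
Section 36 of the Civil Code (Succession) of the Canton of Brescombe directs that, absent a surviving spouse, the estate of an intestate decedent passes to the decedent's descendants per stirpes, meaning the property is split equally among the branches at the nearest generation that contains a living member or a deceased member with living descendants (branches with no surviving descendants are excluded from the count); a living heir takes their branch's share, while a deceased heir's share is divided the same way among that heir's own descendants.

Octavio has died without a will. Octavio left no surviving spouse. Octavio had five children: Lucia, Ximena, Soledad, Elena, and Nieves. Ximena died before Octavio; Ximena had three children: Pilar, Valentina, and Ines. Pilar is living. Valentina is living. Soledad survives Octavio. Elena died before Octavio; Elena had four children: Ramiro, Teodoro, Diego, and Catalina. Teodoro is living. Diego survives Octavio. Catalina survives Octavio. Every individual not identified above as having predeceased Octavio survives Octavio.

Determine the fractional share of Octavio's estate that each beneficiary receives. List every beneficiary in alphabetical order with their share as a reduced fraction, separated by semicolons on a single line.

Catalina 1/20; Diego 1/20; Ines 1/15; Lucia 1/5; Nieves 1/5; Pilar 1/15; Ramiro 1/20; Soledad 1/5; Teodoro 1/20; Valentina 1/15

There is no surviving spouse, so the entire estate passes to Octavio's descendants per stirpes.
The estate is divided into 5 equal shares of 1/5 among Lucia, Ximena, Soledad, Elena, Nieves.
Lucia is living and takes 1/5.
Ximena predeceased; the 1/5 allotted to Ximena's branch passes to Ximena's issue by representation.
The 1/5 is divided into 3 equal shares of 1/15 among Pilar, Valentina, Ines.
Pilar is living and takes 1/15.
Valentina is living and takes 1/15.
Ines is living and takes 1/15.
Soledad is living and takes 1/5.
Elena predeceased; the 1/5 allotted to Elena's branch passes to Elena's issue by representation.
The 1/5 is divided into 4 equal shares of 1/20 among Ramiro, Teodoro, Diego, Catalina.
Ramiro is living and takes 1/20.
Teodoro is living and takes 1/20.
Diego is living and takes 1/20.
Catalina is living and takes 1/20.
Nieves is living and takes 1/5.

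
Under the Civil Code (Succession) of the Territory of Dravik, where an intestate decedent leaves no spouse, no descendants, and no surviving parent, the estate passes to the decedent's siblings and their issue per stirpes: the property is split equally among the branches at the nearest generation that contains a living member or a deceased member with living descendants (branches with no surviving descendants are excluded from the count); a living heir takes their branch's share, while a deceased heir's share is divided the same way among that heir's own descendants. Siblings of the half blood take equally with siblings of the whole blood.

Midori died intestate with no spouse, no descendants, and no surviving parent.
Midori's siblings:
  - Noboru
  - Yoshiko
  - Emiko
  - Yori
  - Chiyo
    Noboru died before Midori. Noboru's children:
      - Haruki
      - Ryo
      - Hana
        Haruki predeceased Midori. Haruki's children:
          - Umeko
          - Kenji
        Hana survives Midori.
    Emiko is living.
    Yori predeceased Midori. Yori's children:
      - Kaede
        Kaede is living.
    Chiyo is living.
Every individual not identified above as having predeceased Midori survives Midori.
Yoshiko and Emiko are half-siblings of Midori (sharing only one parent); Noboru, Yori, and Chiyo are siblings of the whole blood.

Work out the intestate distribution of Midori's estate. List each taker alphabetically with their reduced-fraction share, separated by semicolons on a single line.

Chiyo 1/5; Emiko 1/5; Hana 1/15; Kaede 1/5; Kenji 1/30; Ryo 1/15; Umeko 1/30; Yoshiko 1/5

No spouse, descendants, or parent survives, so the estate passes to Midori's siblings per stirpes.
Half-blood and whole-blood siblings take equally under the stated rule.
The estate is divided into 5 equal shares of 1/5 among Noboru, Yoshiko, Emiko, Yori, Chiyo.
Noboru predeceased; the 1/5 allotted to Noboru's branch passes to Noboru's issue by representation.
The 1/5 is divided into 3 equal shares of 1/15 among Haruki, Ryo, Hana.
Haruki predeceased; the 1/15 allotted to Haruki's branch passes to Haruki's issue by representation.
The 1/15 is divided into 2 equal shares of 1/30 among Umeko, Kenji.
Umeko is living and takes 1/30.
Kenji is living and takes 1/30.
Ryo is living and takes 1/15.
Hana is living and takes 1/15.
Yoshiko is living and takes 1/5.
Emiko is living and takes 1/5.
Yori predeceased; the 1/5 allotted to Yori's branch passes to Yori's issue by representation.
Kaede is the sole taker at this level and receives the full 1/5.
Chiyo is living and takes 1/5.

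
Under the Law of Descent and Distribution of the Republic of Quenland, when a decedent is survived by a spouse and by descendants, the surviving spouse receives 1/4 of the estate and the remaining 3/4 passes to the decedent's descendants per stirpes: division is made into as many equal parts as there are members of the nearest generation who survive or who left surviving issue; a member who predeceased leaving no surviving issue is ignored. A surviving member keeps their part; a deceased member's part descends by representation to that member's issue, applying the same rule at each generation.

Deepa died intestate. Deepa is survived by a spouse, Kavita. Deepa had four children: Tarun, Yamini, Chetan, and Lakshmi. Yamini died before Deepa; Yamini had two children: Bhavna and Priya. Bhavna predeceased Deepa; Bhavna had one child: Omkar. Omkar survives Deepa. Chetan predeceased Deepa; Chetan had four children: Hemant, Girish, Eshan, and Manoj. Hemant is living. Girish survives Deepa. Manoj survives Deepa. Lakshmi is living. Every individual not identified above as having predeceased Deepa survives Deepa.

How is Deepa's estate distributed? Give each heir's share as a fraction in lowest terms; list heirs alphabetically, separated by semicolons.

Eshan 3/64; Girish 3/64; Hemant 3/64; Kavita 1/4; Lakshmi 3/16; Manoj 3/64; Omkar 3/32; Priya 3/32; Tarun 3/16

Kavita, as surviving spouse, takes 1/4.
The remaining 3/4 passes to Deepa's descendants per stirpes.
The 3/4 is divided into 4 equal shares of 3/16 among Tarun, Yamini, Chetan, Lakshmi.
Tarun is living and takes 3/16.
Yamini predeceased; the 3/16 allotted to Yamini's branch passes to Yamini's issue by representation.
The 3/16 is divided into 2 equal shares of 3/32 among Bhavna, Priya.
Bhavna predeceased; the 3/32 allotted to Bhavna's branch passes to Bhavna's issue by representation.
Omkar is the sole taker at this level and receives the full 3/32.
Priya is living and takes 3/32.
Chetan predeceased; the 3/16 allotted to Chetan's branch passes to Chetan's issue by representation.
The 3/16 is divided into 4 equal shares of 3/64 among Hemant, Girish, Eshan, Manoj.
Hemant is living and takes 3/64.
Girish is living and takes 3/64.
Eshan is living and takes 3/64.
Manoj is living and takes 3/64.
Lakshmi is living and takes 3/16.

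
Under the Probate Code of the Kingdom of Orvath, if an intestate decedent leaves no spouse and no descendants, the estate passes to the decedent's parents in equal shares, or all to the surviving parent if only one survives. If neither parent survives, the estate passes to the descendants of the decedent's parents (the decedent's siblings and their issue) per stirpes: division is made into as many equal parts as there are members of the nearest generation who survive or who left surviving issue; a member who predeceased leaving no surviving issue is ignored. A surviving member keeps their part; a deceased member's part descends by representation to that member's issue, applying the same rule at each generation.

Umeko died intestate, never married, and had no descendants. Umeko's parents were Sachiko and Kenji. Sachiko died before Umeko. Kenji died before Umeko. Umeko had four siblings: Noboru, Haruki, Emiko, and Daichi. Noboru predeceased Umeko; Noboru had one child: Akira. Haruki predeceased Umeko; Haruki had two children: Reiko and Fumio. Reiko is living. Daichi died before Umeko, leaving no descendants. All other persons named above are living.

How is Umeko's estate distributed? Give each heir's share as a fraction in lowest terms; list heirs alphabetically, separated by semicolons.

Akira 1/3; Emiko 1/3; Fumio 1/6; Reiko 1/6

Neither parent survives and there are no descendants, so the estate passes to Umeko's siblings and their issue per stirpes.
Daichi left no surviving issue, so that branch lapses and is disregarded.
The estate is divided into 3 equal shares of 1/3 among Noboru, Haruki, Emiko.
Noboru predeceased; the 1/3 allotted to Noboru's branch passes to Noboru's issue by representation.
Akira is the sole taker at this level and receives the full 1/3.
Haruki predeceased; the 1/3 allotted to Haruki's branch passes to Haruki's issue by representation.
The 1/3 is divided into 2 equal shares of 1/6 among Reiko, Fumio.
Reiko is living and takes 1/6.
Fumio is living and takes 1/6.
Emiko is living and takes 1/3.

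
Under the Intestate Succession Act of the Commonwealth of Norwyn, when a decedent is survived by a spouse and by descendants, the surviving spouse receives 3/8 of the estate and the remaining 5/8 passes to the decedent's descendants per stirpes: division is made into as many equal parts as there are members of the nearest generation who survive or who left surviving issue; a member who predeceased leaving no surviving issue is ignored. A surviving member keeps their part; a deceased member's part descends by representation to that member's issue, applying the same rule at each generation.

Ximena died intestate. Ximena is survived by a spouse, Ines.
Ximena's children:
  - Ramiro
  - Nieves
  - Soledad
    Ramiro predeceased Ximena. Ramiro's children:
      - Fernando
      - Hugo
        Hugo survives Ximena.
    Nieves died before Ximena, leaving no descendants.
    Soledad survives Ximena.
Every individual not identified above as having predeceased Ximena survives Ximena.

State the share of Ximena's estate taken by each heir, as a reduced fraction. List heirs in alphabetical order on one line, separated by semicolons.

Fernando 5/32; Hugo 5/32; Ines 3/8; Soledad 5/16

Ines, as surviving spouse, takes 3/8.
The remaining 5/8 passes to Ximena's descendants per stirpes.
Nieves left no surviving issue, so that branch lapses and is disregarded.
The 5/8 is divided into 2 equal shares of 5/16 among Ramiro, Soledad.
Ramiro predeceased; the 5/16 allotted to Ramiro's branch passes to Ramiro's issue by representation.
The 5/16 is divided into 2 equal shares of 5/32 among Fernando, Hugo.
Fernando is living and takes 5/32.
Hugo is living and takes 5/32.
Soledad is living and takes 5/16.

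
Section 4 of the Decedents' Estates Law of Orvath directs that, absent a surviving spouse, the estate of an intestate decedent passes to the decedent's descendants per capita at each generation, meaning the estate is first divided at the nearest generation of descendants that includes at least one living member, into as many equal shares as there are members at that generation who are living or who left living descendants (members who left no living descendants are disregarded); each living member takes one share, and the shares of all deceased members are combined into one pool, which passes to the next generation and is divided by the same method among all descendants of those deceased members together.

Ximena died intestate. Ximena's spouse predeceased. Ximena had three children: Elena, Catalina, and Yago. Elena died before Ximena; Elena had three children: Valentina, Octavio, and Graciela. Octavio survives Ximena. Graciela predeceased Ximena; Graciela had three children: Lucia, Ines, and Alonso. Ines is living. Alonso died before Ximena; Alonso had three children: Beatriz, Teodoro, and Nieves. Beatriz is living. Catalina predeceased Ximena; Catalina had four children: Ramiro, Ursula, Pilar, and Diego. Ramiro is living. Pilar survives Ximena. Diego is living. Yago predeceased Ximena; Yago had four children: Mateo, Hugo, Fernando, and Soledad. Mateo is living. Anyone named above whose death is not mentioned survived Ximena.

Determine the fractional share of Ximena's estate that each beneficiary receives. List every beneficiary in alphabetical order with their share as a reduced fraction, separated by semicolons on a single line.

Beatriz 1/99; Diego 1/11; Fernando 1/11; Hugo 1/11; Ines 1/33; Lucia 1/33; Mateo 1/11; Nieves 1/99; Octavio 1/11; Pilar 1/11; Ramiro 1/11; Soledad 1/11; Teodoro 1/99; Ursula 1/11; Valentina 1/11

There is no surviving spouse, so the entire estate passes to Ximena's descendants per capita at each generation.
No one at generation 1 (Elena, Catalina, Yago) is living; moving to the next generation.
At generation 2 (Valentina, Octavio, Graciela, Ramiro, Ursula, Pilar, Diego, Mateo, Hugo, Fernando, Soledad) there are 11 shares of (1)/11 = 1/11 each.
Living: Valentina, Octavio, Ramiro, Ursula, Pilar, Diego, Mateo, Hugo, Fernando, and Soledad — each takes 1/11.
Deceased: Graciela. That 1/11 share is carried to generation 3.
At generation 3 (Lucia, Ines, Alonso) there are 3 shares of (1/11)/3 = 1/33 each.
Living: Lucia and Ines — each takes 1/33.
Deceased: Alonso. That 1/33 share is carried to generation 4.
At generation 4 (Beatriz, Teodoro, Nieves) there are 3 shares of (1/33)/3 = 1/99 each.
Living: Beatriz, Teodoro, and Nieves — each takes 1/99.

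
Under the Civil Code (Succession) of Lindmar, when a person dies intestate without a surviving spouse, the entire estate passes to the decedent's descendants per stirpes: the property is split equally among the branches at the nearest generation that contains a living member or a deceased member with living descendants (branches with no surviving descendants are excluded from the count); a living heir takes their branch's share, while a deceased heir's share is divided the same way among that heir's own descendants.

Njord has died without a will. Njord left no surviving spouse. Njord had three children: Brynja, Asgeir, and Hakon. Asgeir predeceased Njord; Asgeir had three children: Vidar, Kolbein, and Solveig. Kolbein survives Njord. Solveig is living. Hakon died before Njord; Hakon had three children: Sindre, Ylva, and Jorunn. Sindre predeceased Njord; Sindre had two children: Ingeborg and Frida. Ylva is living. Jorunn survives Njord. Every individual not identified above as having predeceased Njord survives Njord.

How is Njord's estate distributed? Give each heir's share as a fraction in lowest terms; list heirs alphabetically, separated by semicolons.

Brynja 1/3; Frida 1/18; Ingeborg 1/18; Jorunn 1/9; Kolbein 1/9; Solveig 1/9; Vidar 1/9; Ylva 1/9

There is no surviving spouse, so the entire estate passes to Njord's descendants per stirpes.
The estate is divided into 3 equal shares of 1/3 among Brynja, Asgeir, Hakon.
Brynja is living and takes 1/3.
Asgeir predeceased; the 1/3 allotted to Asgeir's branch passes to Asgeir's issue by representation.
The 1/3 is divided into 3 equal shares of 1/9 among Vidar, Kolbein, Solveig.
Vidar is living and takes 1/9.
Kolbein is living and takes 1/9.
Solveig is living and takes 1/9.
Hakon predeceased; the 1/3 allotted to Hakon's branch passes to Hakon's issue by representation.
The 1/3 is divided into 3 equal shares of 1/9 among Sindre, Ylva, Jorunn.
Sindre predeceased; the 1/9 allotted to Sindre's branch passes to Sindre's issue by representation.
The 1/9 is divided into 2 equal shares of 1/18 among Ingeborg, Frida.
Ingeborg is living and takes 1/18.
Frida is living and takes 1/18.
Ylva is living and takes 1/9.
Jorunn is living and takes 1/9.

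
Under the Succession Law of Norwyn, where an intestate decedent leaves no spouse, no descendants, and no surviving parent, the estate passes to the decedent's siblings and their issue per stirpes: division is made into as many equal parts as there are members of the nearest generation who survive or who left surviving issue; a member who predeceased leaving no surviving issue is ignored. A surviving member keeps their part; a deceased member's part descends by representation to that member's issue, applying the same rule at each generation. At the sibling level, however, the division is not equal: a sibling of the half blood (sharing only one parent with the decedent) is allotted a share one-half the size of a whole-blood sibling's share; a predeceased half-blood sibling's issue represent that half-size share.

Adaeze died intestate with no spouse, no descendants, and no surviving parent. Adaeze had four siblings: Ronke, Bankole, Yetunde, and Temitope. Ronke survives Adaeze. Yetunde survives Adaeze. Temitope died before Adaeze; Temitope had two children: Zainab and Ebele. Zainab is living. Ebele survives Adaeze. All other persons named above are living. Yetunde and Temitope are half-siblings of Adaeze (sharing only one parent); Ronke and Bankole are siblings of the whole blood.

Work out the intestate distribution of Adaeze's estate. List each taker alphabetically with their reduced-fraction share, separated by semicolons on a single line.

No spouse, descendants, or parent survives, so the estate passes to Adaeze's siblings per stirpes.
Half-blood siblings count for one-half the weight of whole-blood siblings at the initial division.
Dividing 1 in proportion to weights (total weight 3): Ronke (weight 1) → 1/3; Bankole (weight 1) → 1/3; Yetunde (weight 1/2) → 1/6; Temitope (weight 1/2) → 1/6.
Ronke is living and takes 1/3.
Bankole is living and takes 1/3.
Yetunde is living and takes 1/6.
Temitope predeceased; the 1/6 allotted to Temitope's branch passes to Temitope's issue by representation.
The 1/6 is divided into 2 equal shares of 1/12 among Zainab, Ebele.
Zainab is living and takes 1/12.
Ebele is living and takes 1/12.

Bankole 1/3; Ebele 1/12; Ronke 1/3; Yetunde 1/6; Zainab 1/12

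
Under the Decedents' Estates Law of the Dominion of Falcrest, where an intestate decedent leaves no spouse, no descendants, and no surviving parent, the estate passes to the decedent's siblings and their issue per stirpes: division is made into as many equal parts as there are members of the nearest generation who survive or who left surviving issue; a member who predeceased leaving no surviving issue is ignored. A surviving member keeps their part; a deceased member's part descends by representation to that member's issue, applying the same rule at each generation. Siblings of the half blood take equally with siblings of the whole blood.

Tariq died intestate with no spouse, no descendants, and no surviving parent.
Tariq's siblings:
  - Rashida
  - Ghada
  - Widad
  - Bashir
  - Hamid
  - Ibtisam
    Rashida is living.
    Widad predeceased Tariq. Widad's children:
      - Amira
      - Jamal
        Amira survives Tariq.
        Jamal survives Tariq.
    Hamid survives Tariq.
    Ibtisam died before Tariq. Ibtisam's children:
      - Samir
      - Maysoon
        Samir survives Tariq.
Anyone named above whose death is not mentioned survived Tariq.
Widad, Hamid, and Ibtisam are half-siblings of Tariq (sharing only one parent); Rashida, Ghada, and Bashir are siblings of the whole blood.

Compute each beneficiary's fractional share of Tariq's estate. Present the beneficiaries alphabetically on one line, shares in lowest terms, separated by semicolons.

Amira 1/12; Bashir 1/6; Ghada 1/6; Hamid 1/6; Jamal 1/12; Maysoon 1/12; Rashida 1/6; Samir 1/12

No spouse, descendants, or parent survives, so the estate passes to Tariq's siblings per stirpes.
Half-blood and whole-blood siblings take equally under the stated rule.
The estate is divided into 6 equal shares of 1/6 among Rashida, Ghada, Widad, Bashir, Hamid, Ibtisam.
Rashida is living and takes 1/6.
Ghada is living and takes 1/6.
Widad predeceased; the 1/6 allotted to Widad's branch passes to Widad's issue by representation.
The 1/6 is divided into 2 equal shares of 1/12 among Amira, Jamal.
Amira is living and takes 1/12.
Jamal is living and takes 1/12.
Bashir is living and takes 1/6.
Hamid is living and takes 1/6.
Ibtisam predeceased; the 1/6 allotted to Ibtisam's branch passes to Ibtisam's issue by representation.
The 1/6 is divided into 2 equal shares of 1/12 among Samir, Maysoon.
Samir is living and takes 1/12.
Maysoon is living and takes 1/12.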